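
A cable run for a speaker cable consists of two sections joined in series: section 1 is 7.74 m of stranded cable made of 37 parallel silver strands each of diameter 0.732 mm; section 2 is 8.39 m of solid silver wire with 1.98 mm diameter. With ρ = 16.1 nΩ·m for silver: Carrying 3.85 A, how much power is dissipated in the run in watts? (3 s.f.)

ρ = 16.1 nΩ·m = 1.61×10^-8 Ω·m
Section 1: A_strand = π(3.6600e-04)² = 4.208e-07 m²; R₁ = ρL/(N·A_s) = (1.61×10^-8)(7.74)/(37×4.208e-07) = 0.008003 Ω
Section 2: A = π(d/2)² = π(9.9000e-04 m)² = 3.079e-06 m²
R₂ = (1.61×10^-8)(8.39)/(3.079e-06) = 0.04387 Ω
R = R₁ + R₂ = 0.05187 Ω
P = I²R = (3.85)² × 0.05187 = 0.769 W

0.769 W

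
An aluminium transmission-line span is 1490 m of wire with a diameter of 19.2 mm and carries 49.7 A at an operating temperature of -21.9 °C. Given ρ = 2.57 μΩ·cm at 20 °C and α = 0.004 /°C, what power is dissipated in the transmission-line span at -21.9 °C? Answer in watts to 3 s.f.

272 W

ρ = 2.57 μΩ·cm = 2.57×10^-8 Ω·m
A = π(d/2)² = π(9.6000e-03 m)² = 2.895e-04 m²
R₍20₎ = ρL/A = (2.57×10^-8)(1490)/(2.895e-04) = 0.1323 Ω
R₍-21.9₎ = R₍20₎(1 + αΔT) = 0.1323 × (1 + 0.004×-41.9) = 0.1101 Ω
P = I²R = (49.7)² × 0.1101 = 272 W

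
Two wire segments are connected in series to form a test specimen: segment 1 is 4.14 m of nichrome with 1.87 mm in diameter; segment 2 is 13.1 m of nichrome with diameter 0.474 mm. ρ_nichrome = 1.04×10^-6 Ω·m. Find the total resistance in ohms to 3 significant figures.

78.8 Ω

Segment 1: A = π(d/2)² = π(9.3500e-04 m)² = 2.746e-06 m²
R₁ = ρL/A = (1.04×10^-6)(4.14)/(2.746e-06) = 1.568 Ω
Segment 2: A = π(d/2)² = π(2.3700e-04 m)² = 1.765e-07 m²
R₂ = (1.04×10^-6)(13.1)/(1.765e-07) = 77.21 Ω
R = R₁ + R₂ = 78.8 Ω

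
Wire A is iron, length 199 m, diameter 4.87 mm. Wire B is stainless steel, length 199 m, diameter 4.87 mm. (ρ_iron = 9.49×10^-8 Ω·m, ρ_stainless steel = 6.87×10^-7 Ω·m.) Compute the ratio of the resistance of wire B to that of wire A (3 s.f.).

7.24

R ∝ ρL/d², so R_B/R_A = (ρ_B/ρ_A)
= (6.87×10^-7/9.49×10^-8) = 7.24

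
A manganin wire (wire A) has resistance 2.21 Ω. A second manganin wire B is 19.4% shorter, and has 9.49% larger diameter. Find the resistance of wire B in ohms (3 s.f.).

1.49 Ω

R ∝ L/d², so R_B/R_A = (1 − 19.4/100) × (1 + 9.49/100)⁻²
= 0.806 × 0.8342 = 0.6723
R_B = 0.6723 × 2.21 = 1.49 Ω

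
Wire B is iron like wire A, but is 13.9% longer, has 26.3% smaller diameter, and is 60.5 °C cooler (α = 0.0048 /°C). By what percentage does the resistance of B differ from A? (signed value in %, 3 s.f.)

R ∝ ρL/d² with ρ ∝ (1+αΔT), so R_B/R_A = (1 + 13.9/100) × (1 − 26.3/100)⁻² × (1 − 0.0048×60.5)
= 1.139 × 1.841 × 0.7096 = 1.488
(R_B − R_A)/R_A = 1.488 − 1 = 48.8%

48.8%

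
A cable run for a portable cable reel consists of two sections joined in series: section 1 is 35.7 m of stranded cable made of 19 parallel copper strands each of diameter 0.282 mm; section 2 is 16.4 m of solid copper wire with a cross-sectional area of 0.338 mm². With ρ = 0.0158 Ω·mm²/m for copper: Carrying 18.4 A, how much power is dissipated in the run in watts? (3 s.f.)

420 W

ρ = 0.0158 Ω·mm²/m = 1.58×10^-8 Ω·m
Section 1: A_strand = π(1.4100e-04)² = 6.246e-08 m²; R₁ = ρL/(N·A_s) = (1.58×10^-8)(35.7)/(19×6.246e-08) = 0.4753 Ω
Section 2: A = 0.338 mm² = 3.380e-07 m²
R₂ = (1.58×10^-8)(16.4)/(3.380e-07) = 0.7666 Ω
R = R₁ + R₂ = 1.242 Ω
P = I²R = (18.4)² × 1.242 = 420 W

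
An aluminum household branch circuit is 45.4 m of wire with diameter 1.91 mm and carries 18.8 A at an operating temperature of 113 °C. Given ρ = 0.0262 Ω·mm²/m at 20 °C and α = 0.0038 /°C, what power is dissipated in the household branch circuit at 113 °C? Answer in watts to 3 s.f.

ρ = 0.0262 Ω·mm²/m = 2.62×10^-8 Ω·m
A = π(d/2)² = π(9.5500e-04 m)² = 2.865e-06 m²
R₍20₎ = ρL/A = (2.62×10^-8)(45.4)/(2.865e-06) = 0.4151 Ω
R₍113₎ = R₍20₎(1 + αΔT) = 0.4151 × (1 + 0.0038×93) = 0.5619 Ω
P = I²R = (18.8)² × 0.5619 = 199 W

199 W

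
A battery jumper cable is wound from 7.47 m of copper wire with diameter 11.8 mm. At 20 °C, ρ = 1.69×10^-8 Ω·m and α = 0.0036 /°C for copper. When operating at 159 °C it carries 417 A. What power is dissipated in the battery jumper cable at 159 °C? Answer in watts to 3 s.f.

A = π(d/2)² = π(5.9000e-03 m)² = 1.094e-04 m²
R₍20₎ = ρL/A = (1.69×10^-8)(7.47)/(1.094e-04) = 0.001154 Ω
R₍159₎ = R₍20₎(1 + αΔT) = 0.001154 × (1 + 0.0036×139) = 0.001732 Ω
P = I²R = (417)² × 0.001732 = 301 W

301 W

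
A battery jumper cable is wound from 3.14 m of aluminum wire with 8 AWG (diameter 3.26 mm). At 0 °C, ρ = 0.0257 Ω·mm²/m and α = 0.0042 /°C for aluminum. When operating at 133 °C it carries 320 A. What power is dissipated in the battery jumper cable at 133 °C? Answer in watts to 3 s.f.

ρ = 0.0257 Ω·mm²/m = 2.57×10^-8 Ω·m
A = π(3.26/2 mm)² = π(1.6300e-03 m)² = 8.347e-06 m²
R₍0₎ = ρL/A = (2.57×10^-8)(3.14)/(8.347e-06) = 0.009668 Ω
R₍133₎ = R₍0₎(1 + αΔT) = 0.009668 × (1 + 0.0042×133) = 0.01507 Ω
P = I²R = (320)² × 0.01507 = 1540 W

1540 W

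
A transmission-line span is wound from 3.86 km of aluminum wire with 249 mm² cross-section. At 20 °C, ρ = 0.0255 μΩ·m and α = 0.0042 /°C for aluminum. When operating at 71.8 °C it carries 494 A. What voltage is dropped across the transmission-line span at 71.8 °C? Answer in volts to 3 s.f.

ρ = 0.0255 μΩ·m = 2.55×10^-8 Ω·m
A = 249 mm² = 2.490e-04 m²
R₍20₎ = ρL/A = (2.55×10^-8)(3860)/(2.490e-04) = 0.3953 Ω
R₍71.8₎ = R₍20₎(1 + αΔT) = 0.3953 × (1 + 0.0042×51.8) = 0.4813 Ω
V = IR = 494 × 0.4813 = 238 V

238 V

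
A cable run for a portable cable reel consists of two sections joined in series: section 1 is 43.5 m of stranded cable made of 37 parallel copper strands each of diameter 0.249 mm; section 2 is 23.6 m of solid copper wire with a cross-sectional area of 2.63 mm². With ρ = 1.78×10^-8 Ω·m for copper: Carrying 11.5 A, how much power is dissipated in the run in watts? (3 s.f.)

78.0 W

Section 1: A_strand = π(1.2450e-04)² = 4.870e-08 m²; R₁ = ρL/(N·A_s) = (1.78×10^-8)(43.5)/(37×4.870e-08) = 0.4298 Ω
Section 2: A = 2.63 mm² = 2.630e-06 m²
R₂ = (1.78×10^-8)(23.6)/(2.630e-06) = 0.1597 Ω
R = R₁ + R₂ = 0.5895 Ω
P = I²R = (11.5)² × 0.5895 = 78.0 W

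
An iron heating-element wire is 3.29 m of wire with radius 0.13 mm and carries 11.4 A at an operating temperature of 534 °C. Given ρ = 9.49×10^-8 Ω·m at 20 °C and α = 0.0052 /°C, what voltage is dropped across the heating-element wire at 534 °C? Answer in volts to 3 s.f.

246 V

A = πr² = π(1.3000e-04 m)² = 5.309e-08 m²
R₍20₎ = ρL/A = (9.49×10^-8)(3.29)/(5.309e-08) = 5.881 Ω
R₍534₎ = R₍20₎(1 + αΔT) = 5.881 × (1 + 0.0052×514) = 21.6 Ω
V = IR = 11.4 × 21.6 = 246 V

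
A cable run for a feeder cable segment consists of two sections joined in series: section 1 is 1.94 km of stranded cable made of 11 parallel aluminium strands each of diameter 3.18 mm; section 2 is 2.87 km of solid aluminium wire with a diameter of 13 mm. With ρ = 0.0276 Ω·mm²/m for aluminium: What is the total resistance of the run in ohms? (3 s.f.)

ρ = 0.0276 Ω·mm²/m = 2.76×10^-8 Ω·m
Section 1: A_strand = π(1.5900e-03)² = 7.942e-06 m²; R₁ = ρL/(N·A_s) = (2.76×10^-8)(1940)/(11×7.942e-06) = 0.6129 Ω
Section 2: A = π(d/2)² = π(6.5000e-03 m)² = 1.327e-04 m²
R₂ = (2.76×10^-8)(2870)/(1.327e-04) = 0.5968 Ω
R = R₁ + R₂ = 1.21 Ω

1.21 Ω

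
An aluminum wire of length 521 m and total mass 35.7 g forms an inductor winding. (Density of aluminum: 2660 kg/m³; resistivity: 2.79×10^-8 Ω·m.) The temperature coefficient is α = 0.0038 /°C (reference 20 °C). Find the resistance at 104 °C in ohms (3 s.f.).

A = m/(density·L) = 0.0357/(2660×521) = 2.5760e-08 m²
R = ρL/A = (2.79×10^-8)(521)/(2.5760e-08) = 564.3 Ω
R(104 °C) = 564.3 × (1 + 0.0038×84) = 744 Ω

744 Ω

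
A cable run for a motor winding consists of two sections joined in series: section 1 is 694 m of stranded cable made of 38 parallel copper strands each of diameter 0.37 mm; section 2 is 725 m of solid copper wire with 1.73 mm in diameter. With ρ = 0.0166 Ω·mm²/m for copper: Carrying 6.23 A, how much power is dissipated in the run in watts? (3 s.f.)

ρ = 0.0166 Ω·mm²/m = 1.66×10^-8 Ω·m
Section 1: A_strand = π(1.8500e-04)² = 1.075e-07 m²; R₁ = ρL/(N·A_s) = (1.66×10^-8)(694)/(38×1.075e-07) = 2.82 Ω
Section 2: A = π(d/2)² = π(8.6500e-04 m)² = 2.351e-06 m²
R₂ = (1.66×10^-8)(725)/(2.351e-06) = 5.12 Ω
R = R₁ + R₂ = 7.94 Ω
P = I²R = (6.23)² × 7.94 = 308 W

308 W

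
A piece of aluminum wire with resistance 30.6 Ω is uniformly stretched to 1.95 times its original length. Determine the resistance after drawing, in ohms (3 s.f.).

Volume constant ⇒ A' = A/k with k = 1.95. R' = ρ(kL)/(A/k) = k²R.
R' = 3.802 × 30.6 = 116 Ω

116 Ω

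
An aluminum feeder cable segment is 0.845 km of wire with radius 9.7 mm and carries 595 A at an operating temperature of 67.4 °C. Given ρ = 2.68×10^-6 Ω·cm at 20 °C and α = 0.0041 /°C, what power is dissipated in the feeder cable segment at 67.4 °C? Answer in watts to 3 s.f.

ρ = 2.68×10^-6 Ω·cm = 2.68×10^-8 Ω·m
A = πr² = π(9.7000e-03 m)² = 2.956e-04 m²
R₍20₎ = ρL/A = (2.68×10^-8)(845)/(2.956e-04) = 0.07661 Ω
R₍67.4₎ = R₍20₎(1 + αΔT) = 0.07661 × (1 + 0.0041×47.4) = 0.0915 Ω
P = I²R = (595)² × 0.0915 = 32400 W

32400 W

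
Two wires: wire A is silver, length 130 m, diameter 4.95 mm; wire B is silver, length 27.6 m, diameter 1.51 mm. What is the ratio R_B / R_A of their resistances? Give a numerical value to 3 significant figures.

2.28

R ∝ ρL/d², so R_B/R_A = (L_B/L_A) × (d_A/d_B)²
= (27.6/130) × (4.95/1.51)² = 2.28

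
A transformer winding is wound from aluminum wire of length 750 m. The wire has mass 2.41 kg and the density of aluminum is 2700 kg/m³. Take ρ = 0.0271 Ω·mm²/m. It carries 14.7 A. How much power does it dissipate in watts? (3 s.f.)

3690 W

ρ = 0.0271 Ω·mm²/m = 2.71×10^-8 Ω·m
A = m/(density·L) = 2.41/(2700×750) = 1.1901e-06 m²
R = ρL/A = (2.71×10^-8)(750)/(1.1901e-06) = 17.08 Ω
P = I²R = (14.7)² × 17.08 = 3690 W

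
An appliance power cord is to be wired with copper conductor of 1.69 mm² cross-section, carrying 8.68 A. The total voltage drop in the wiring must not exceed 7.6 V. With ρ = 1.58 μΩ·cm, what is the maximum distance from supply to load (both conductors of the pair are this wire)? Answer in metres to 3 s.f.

46.8 m

ρ = 1.58 μΩ·cm = 1.58×10^-8 Ω·m
A = 1.69 mm² = 1.690e-06 m²
L_max = V_max·A/(2·ρI) = (7.6)(1.690e-06)/(2×1.58×10^-8×8.68) = 46.8 m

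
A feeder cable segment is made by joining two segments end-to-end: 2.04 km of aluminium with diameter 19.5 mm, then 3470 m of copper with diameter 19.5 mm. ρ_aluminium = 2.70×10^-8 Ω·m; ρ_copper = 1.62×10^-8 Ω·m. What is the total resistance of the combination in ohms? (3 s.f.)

0.373 Ω

Segment 1: A = π(d/2)² = π(9.7500e-03 m)² = 2.986e-04 m²
R₁ = ρL/A = (2.70×10^-8)(2040)/(2.986e-04) = 0.1844 Ω
R₂ = (1.62×10^-8)(3470)/(2.986e-04) = 0.1882 Ω
R = R₁ + R₂ = 0.373 Ω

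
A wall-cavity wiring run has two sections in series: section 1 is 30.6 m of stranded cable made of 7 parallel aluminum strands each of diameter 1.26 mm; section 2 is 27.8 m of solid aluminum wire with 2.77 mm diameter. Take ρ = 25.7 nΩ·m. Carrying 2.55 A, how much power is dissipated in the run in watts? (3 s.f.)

1.36 W

ρ = 25.7 nΩ·m = 2.57×10^-8 Ω·m
Section 1: A_strand = π(6.3000e-04)² = 1.247e-06 m²; R₁ = ρL/(N·A_s) = (2.57×10^-8)(30.6)/(7×1.247e-06) = 0.0901 Ω
Section 2: A = π(d/2)² = π(1.3850e-03 m)² = 6.026e-06 m²
R₂ = (2.57×10^-8)(27.8)/(6.026e-06) = 0.1186 Ω
R = R₁ + R₂ = 0.2087 Ω
P = I²R = (2.55)² × 0.2087 = 1.36 W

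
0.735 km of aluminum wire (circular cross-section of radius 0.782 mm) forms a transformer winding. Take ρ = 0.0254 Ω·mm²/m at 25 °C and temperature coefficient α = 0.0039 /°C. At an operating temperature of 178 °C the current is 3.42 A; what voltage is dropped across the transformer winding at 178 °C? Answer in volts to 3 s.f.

53.1 V

ρ = 0.0254 Ω·mm²/m = 2.54×10^-8 Ω·m
A = πr² = π(7.8200e-04 m)² = 1.921e-06 m²
R₍25₎ = ρL/A = (2.54×10^-8)(735)/(1.921e-06) = 9.718 Ω
R₍178₎ = R₍25₎(1 + αΔT) = 9.718 × (1 + 0.0039×153) = 15.52 Ω
V = IR = 3.42 × 15.52 = 53.1 V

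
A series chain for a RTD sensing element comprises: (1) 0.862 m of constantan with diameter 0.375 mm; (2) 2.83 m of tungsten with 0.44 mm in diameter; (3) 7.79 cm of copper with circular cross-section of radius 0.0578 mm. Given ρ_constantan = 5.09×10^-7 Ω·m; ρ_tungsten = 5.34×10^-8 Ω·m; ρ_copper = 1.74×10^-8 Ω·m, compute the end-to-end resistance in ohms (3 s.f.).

Seg 1: A = π(d/2)² = π(1.8750e-04 m)² = 1.104e-07 m²
R_1 = (5.09×10^-7)(0.862)/(1.104e-07) = 3.973 Ω
Seg 2: A = π(d/2)² = π(2.2000e-04 m)² = 1.521e-07 m²
R_2 = (5.34×10^-8)(2.83)/(1.521e-07) = 0.9939 Ω
Seg 3: A = πr² = π(5.7800e-05 m)² = 1.050e-08 m²
R_3 = (1.74×10^-8)(0.0779)/(1.050e-08) = 0.1291 Ω
R_total = R_1 + R_2 + R_3 = 5.10 Ω

5.10 Ω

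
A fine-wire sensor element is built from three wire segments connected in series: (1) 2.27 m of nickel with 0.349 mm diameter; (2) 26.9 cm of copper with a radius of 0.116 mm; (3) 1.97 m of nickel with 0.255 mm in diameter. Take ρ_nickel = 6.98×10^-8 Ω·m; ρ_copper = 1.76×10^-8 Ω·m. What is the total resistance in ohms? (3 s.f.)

Seg 1: A = π(d/2)² = π(1.7450e-04 m)² = 9.566e-08 m²
R_1 = (6.98×10^-8)(2.27)/(9.566e-08) = 1.656 Ω
Seg 2: A = πr² = π(1.1600e-04 m)² = 4.227e-08 m²
R_2 = (1.76×10^-8)(0.269)/(4.227e-08) = 0.112 Ω
Seg 3: A = π(d/2)² = π(1.2750e-04 m)² = 5.107e-08 m²
R_3 = (6.98×10^-8)(1.97)/(5.107e-08) = 2.692 Ω
R_total = R_1 + R_2 + R_3 = 4.46 Ω

4.46 Ω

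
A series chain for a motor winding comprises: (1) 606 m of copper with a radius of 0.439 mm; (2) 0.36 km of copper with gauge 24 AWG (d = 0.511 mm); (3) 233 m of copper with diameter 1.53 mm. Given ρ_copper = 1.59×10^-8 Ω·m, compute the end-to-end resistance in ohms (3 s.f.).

45.8 Ω

Seg 1: A = πr² = π(4.3900e-04 m)² = 6.055e-07 m²
R_1 = (1.59×10^-8)(606)/(6.055e-07) = 15.91 Ω
Seg 2: A = π(0.511/2 mm)² = π(2.5550e-04 m)² = 2.051e-07 m²
R_2 = (1.59×10^-8)(360)/(2.051e-07) = 27.91 Ω
Seg 3: A = π(d/2)² = π(7.6500e-04 m)² = 1.839e-06 m²
R_3 = (1.59×10^-8)(233)/(1.839e-06) = 2.015 Ω
R_total = R_1 + R_2 + R_3 = 45.8 Ω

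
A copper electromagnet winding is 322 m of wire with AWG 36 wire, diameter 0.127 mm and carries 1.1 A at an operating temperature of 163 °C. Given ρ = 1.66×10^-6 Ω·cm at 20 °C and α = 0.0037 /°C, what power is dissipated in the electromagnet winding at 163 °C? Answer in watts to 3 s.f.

ρ = 1.66×10^-6 Ω·cm = 1.66×10^-8 Ω·m
A = π(0.127/2 mm)² = π(6.3500e-05 m)² = 1.267e-08 m²
R₍20₎ = ρL/A = (1.66×10^-8)(322)/(1.267e-08) = 422 Ω
R₍163₎ = R₍20₎(1 + αΔT) = 422 × (1 + 0.0037×143) = 645.2 Ω
P = I²R = (1.1)² × 645.2 = 781 W

781 W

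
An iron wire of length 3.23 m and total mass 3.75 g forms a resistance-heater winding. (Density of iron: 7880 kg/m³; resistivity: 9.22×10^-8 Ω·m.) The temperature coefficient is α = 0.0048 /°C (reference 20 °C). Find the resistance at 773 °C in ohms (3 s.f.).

9.33 Ω

A = m/(density·L) = 0.00375/(7880×3.23) = 1.4733e-07 m²
R = ρL/A = (9.22×10^-8)(3.23)/(1.4733e-07) = 2.021 Ω
R(773 °C) = 2.021 × (1 + 0.0048×753) = 9.33 Ω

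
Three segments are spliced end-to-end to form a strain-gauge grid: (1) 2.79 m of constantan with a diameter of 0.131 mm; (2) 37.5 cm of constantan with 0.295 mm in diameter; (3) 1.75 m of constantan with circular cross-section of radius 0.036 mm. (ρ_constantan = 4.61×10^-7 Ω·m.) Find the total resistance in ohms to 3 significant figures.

Seg 1: A = π(d/2)² = π(6.5500e-05 m)² = 1.348e-08 m²
R_1 = (4.61×10^-7)(2.79)/(1.348e-08) = 95.43 Ω
Seg 2: A = π(d/2)² = π(1.4750e-04 m)² = 6.835e-08 m²
R_2 = (4.61×10^-7)(0.375)/(6.835e-08) = 2.529 Ω
Seg 3: A = πr² = π(3.6000e-05 m)² = 4.072e-09 m²
R_3 = (4.61×10^-7)(1.75)/(4.072e-09) = 198.1 Ω
R_total = R_1 + R_2 + R_3 = 296 Ω

296 Ω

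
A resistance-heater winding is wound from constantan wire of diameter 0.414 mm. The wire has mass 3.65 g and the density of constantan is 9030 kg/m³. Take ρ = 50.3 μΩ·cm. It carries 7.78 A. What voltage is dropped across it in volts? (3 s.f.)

ρ = 50.3 μΩ·cm = 5.03×10^-7 Ω·m
A = π(d/2)² = π(2.0700e-04 m)² = 1.3461e-07 m²
L = m/(density·A) = 0.00365/(9030×1.3461e-07) = 3.003 m
R = ρL/A = (5.03×10^-7)(3.003)/(1.3461e-07) = 11.22 Ω
V = IR = 7.78 × 11.22 = 87.3 V

87.3 V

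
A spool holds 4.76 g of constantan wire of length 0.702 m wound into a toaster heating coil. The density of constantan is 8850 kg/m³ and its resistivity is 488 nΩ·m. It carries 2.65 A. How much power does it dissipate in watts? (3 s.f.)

ρ = 488 nΩ·m = 4.88×10^-7 Ω·m
A = m/(density·L) = 0.00476/(8850×0.702) = 7.6617e-07 m²
R = ρL/A = (4.88×10^-7)(0.702)/(7.6617e-07) = 0.4471 Ω
P = I²R = (2.65)² × 0.4471 = 3.14 W

3.14 W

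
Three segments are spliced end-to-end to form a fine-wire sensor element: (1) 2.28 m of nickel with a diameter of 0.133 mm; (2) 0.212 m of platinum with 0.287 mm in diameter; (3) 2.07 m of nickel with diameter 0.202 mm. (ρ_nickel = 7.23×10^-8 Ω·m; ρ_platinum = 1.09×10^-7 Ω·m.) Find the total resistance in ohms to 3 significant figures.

16.9 Ω

Seg 1: A = π(d/2)² = π(6.6500e-05 m)² = 1.389e-08 m²
R_1 = (7.23×10^-8)(2.28)/(1.389e-08) = 11.87 Ω
Seg 2: A = π(d/2)² = π(1.4350e-04 m)² = 6.469e-08 m²
R_2 = (1.09×10^-7)(0.212)/(6.469e-08) = 0.3572 Ω
Seg 3: A = π(d/2)² = π(1.0100e-04 m)² = 3.205e-08 m²
R_3 = (7.23×10^-8)(2.07)/(3.205e-08) = 4.67 Ω
R_total = R_1 + R_2 + R_3 = 16.9 Ω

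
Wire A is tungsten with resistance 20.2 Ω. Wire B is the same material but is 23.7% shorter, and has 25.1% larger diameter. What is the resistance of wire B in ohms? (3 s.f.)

R ∝ L/d², so R_B/R_A = (1 − 23.7/100) × (1 + 25.1/100)⁻²
= 0.763 × 0.639 = 0.4875
R_B = 0.4875 × 20.2 = 9.85 Ω

9.85 Ω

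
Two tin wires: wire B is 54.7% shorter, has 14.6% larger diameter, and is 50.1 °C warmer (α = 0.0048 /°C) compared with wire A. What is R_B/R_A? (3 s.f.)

0.428

R ∝ ρL/d² with ρ ∝ (1+αΔT), so R_B/R_A = (1 − 54.7/100) × (1 + 14.6/100)⁻² × (1 + 0.0048×50.1)
= 0.453 × 0.7614 × 1.24 = 0.428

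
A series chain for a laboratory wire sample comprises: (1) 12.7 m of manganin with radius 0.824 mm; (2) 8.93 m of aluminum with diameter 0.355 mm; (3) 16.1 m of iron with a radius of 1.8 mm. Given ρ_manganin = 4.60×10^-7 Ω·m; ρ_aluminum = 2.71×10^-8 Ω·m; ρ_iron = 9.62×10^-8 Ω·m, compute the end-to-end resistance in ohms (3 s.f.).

Seg 1: A = πr² = π(8.2400e-04 m)² = 2.133e-06 m²
R_1 = (4.60×10^-7)(12.7)/(2.133e-06) = 2.739 Ω
Seg 2: A = π(d/2)² = π(1.7750e-04 m)² = 9.898e-08 m²
R_2 = (2.71×10^-8)(8.93)/(9.898e-08) = 2.445 Ω
Seg 3: A = πr² = π(1.8000e-03 m)² = 1.018e-05 m²
R_3 = (9.62×10^-8)(16.1)/(1.018e-05) = 0.1522 Ω
R_total = R_1 + R_2 + R_3 = 5.34 Ω

5.34 Ω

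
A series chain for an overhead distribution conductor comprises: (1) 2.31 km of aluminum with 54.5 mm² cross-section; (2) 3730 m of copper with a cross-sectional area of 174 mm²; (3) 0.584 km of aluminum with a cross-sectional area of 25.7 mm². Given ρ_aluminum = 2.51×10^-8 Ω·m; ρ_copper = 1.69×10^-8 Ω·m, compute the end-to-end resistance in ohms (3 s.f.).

Seg 1: A = 54.5 mm² = 5.450e-05 m²
R_1 = (2.51×10^-8)(2310)/(5.450e-05) = 1.064 Ω
Seg 2: A = 174 mm² = 1.740e-04 m²
R_2 = (1.69×10^-8)(3730)/(1.740e-04) = 0.3623 Ω
Seg 3: A = 25.7 mm² = 2.570e-05 m²
R_3 = (2.51×10^-8)(584)/(2.570e-05) = 0.5704 Ω
R_total = R_1 + R_2 + R_3 = 2.00 Ω

2.00 Ω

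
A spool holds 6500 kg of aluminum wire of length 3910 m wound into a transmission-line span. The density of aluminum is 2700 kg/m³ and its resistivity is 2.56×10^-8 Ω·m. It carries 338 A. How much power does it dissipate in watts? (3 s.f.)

A = m/(density·L) = 6500/(2700×3910) = 6.1571e-04 m²
R = ρL/A = (2.56×10^-8)(3910)/(6.1571e-04) = 0.1626 Ω
P = I²R = (338)² × 0.1626 = 18600 W

18600 W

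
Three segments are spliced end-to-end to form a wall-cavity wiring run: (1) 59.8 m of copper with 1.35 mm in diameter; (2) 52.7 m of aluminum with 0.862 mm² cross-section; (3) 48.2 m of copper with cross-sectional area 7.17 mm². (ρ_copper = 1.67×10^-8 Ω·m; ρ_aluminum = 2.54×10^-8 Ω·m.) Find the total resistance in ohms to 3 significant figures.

2.36 Ω

Seg 1: A = π(d/2)² = π(6.7500e-04 m)² = 1.431e-06 m²
R_1 = (1.67×10^-8)(59.8)/(1.431e-06) = 0.6977 Ω
Seg 2: A = 0.862 mm² = 8.620e-07 m²
R_2 = (2.54×10^-8)(52.7)/(8.620e-07) = 1.553 Ω
Seg 3: A = 7.17 mm² = 7.170e-06 m²
R_3 = (1.67×10^-8)(48.2)/(7.170e-06) = 0.1123 Ω
R_total = R_1 + R_2 + R_3 = 2.36 Ω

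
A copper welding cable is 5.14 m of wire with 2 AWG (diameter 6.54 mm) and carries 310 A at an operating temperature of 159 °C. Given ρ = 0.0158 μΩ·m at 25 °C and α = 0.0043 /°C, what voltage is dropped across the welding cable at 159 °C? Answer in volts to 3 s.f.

1.18 V

ρ = 0.0158 μΩ·m = 1.58×10^-8 Ω·m
A = π(6.54/2 mm)² = π(3.2700e-03 m)² = 3.359e-05 m²
R₍25₎ = ρL/A = (1.58×10^-8)(5.14)/(3.359e-05) = 0.002418 Ω
R₍159₎ = R₍25₎(1 + αΔT) = 0.002418 × (1 + 0.0043×134) = 0.003811 Ω
V = IR = 310 × 0.003811 = 1.18 V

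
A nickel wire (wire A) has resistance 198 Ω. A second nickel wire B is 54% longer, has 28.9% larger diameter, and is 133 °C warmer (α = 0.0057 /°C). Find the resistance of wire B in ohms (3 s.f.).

323 Ω

R ∝ ρL/d² with ρ ∝ (1+αΔT), so R_B/R_A = (1 + 54/100) × (1 + 28.9/100)⁻² × (1 + 0.0057×133)
= 1.54 × 0.6019 × 1.758 = 1.629
R_B = 1.629 × 198 = 323 Ω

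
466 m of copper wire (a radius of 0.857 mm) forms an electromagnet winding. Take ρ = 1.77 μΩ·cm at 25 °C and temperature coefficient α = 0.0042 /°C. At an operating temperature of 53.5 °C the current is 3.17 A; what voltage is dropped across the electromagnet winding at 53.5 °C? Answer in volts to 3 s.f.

ρ = 1.77 μΩ·cm = 1.77×10^-8 Ω·m
A = πr² = π(8.5700e-04 m)² = 2.307e-06 m²
R₍25₎ = ρL/A = (1.77×10^-8)(466)/(2.307e-06) = 3.575 Ω
R₍53.5₎ = R₍25₎(1 + αΔT) = 3.575 × (1 + 0.0042×28.5) = 4.003 Ω
V = IR = 3.17 × 4.003 = 12.7 V

12.7 V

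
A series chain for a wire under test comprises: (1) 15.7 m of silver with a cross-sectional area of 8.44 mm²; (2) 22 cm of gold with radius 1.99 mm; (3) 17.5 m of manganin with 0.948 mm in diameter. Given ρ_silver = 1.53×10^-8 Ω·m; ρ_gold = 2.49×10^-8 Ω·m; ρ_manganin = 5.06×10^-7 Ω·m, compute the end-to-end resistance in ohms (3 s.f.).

Seg 1: A = 8.44 mm² = 8.440e-06 m²
R_1 = (1.53×10^-8)(15.7)/(8.440e-06) = 0.02846 Ω
Seg 2: A = πr² = π(1.9900e-03 m)² = 1.244e-05 m²
R_2 = (2.49×10^-8)(0.22)/(1.244e-05) = 4.403×10^-4 Ω
Seg 3: A = π(d/2)² = π(4.7400e-04 m)² = 7.058e-07 m²
R_3 = (5.06×10^-7)(17.5)/(7.058e-07) = 12.55 Ω
R_total = R_1 + R_2 + R_3 = 12.6 Ω

12.6 Ω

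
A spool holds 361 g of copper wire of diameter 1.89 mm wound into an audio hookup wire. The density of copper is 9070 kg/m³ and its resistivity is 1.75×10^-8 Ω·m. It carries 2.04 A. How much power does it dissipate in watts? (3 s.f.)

0.368 W

A = π(d/2)² = π(9.4500e-04 m)² = 2.8055e-06 m²
L = m/(density·A) = 0.361/(9070×2.8055e-06) = 14.19 m
R = ρL/A = (1.75×10^-8)(14.19)/(2.8055e-06) = 0.08849 Ω
P = I²R = (2.04)² × 0.08849 = 0.368 W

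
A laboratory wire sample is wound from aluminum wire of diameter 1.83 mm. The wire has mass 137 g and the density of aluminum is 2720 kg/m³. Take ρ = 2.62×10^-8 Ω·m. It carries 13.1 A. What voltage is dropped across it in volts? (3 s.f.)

2.50 V

A = π(d/2)² = π(9.1500e-04 m)² = 2.6302e-06 m²
L = m/(density·A) = 0.137/(2720×2.6302e-06) = 19.15 m
R = ρL/A = (2.62×10^-8)(19.15)/(2.6302e-06) = 0.1908 Ω
V = IR = 13.1 × 0.1908 = 2.50 V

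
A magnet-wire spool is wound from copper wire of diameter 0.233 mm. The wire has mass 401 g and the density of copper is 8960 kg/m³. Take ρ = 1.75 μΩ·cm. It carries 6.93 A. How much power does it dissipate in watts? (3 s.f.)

20700 W

ρ = 1.75 μΩ·cm = 1.75×10^-8 Ω·m
A = π(d/2)² = π(1.1650e-04 m)² = 4.2638e-08 m²
L = m/(density·A) = 0.401/(8960×4.2638e-08) = 1050 m
R = ρL/A = (1.75×10^-8)(1050)/(4.2638e-08) = 430.8 Ω
P = I²R = (6.93)² × 430.8 = 20700 W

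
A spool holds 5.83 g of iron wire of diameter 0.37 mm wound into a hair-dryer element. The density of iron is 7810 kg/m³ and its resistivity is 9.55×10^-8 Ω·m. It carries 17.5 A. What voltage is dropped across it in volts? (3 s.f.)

A = π(d/2)² = π(1.8500e-04 m)² = 1.0752e-07 m²
L = m/(density·A) = 0.00583/(7810×1.0752e-07) = 6.943 m
R = ρL/A = (9.55×10^-8)(6.943)/(1.0752e-07) = 6.166 Ω
V = IR = 17.5 × 6.166 = 108 V

108 V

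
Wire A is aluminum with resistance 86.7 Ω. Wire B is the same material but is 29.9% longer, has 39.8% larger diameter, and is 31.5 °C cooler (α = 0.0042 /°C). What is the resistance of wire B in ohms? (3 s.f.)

R ∝ ρL/d² with ρ ∝ (1+αΔT), so R_B/R_A = (1 + 29.9/100) × (1 + 39.8/100)⁻² × (1 − 0.0042×31.5)
= 1.299 × 0.5117 × 0.8677 = 0.5767
R_B = 0.5767 × 86.7 = 50.0 Ω

50.0 Ω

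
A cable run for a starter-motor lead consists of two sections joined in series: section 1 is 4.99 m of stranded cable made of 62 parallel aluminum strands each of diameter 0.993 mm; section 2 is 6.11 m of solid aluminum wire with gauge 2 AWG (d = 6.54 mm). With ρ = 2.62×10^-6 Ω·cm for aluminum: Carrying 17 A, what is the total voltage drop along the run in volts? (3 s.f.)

ρ = 2.62×10^-6 Ω·cm = 2.62×10^-8 Ω·m
Section 1: A_strand = π(4.9650e-04)² = 7.744e-07 m²; R₁ = ρL/(N·A_s) = (2.62×10^-8)(4.99)/(62×7.744e-07) = 0.002723 Ω
Section 2: A = π(6.54/2 mm)² = π(3.2700e-03 m)² = 3.359e-05 m²
R₂ = (2.62×10^-8)(6.11)/(3.359e-05) = 0.004765 Ω
R = R₁ + R₂ = 0.007488 Ω
V = IR = 17 × 0.007488 = 0.127 V

0.127 V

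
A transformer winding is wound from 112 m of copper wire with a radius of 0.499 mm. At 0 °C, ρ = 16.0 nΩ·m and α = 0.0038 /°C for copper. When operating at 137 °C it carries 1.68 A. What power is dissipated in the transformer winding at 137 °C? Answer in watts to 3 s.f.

9.83 W

ρ = 16.0 nΩ·m = 1.60×10^-8 Ω·m
A = πr² = π(4.9900e-04 m)² = 7.823e-07 m²
R₍0₎ = ρL/A = (1.60×10^-8)(112)/(7.823e-07) = 2.291 Ω
R₍137₎ = R₍0₎(1 + αΔT) = 2.291 × (1 + 0.0038×137) = 3.483 Ω
P = I²R = (1.68)² × 3.483 = 9.83 W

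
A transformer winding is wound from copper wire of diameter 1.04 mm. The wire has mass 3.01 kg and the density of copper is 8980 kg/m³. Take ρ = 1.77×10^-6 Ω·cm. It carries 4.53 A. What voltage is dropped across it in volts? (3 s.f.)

ρ = 1.77×10^-6 Ω·cm = 1.77×10^-8 Ω·m
A = π(d/2)² = π(5.2000e-04 m)² = 8.4949e-07 m²
L = m/(density·A) = 3.01/(8980×8.4949e-07) = 394.6 m
R = ρL/A = (1.77×10^-8)(394.6)/(8.4949e-07) = 8.221 Ω
V = IR = 4.53 × 8.221 = 37.2 V

37.2 V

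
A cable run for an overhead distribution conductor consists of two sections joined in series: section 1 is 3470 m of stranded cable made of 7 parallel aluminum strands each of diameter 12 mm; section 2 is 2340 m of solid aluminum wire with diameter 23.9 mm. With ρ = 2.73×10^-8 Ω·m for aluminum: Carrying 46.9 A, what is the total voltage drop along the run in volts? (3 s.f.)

12.3 V

Section 1: A_strand = π(6.0000e-03)² = 1.131e-04 m²; R₁ = ρL/(N·A_s) = (2.73×10^-8)(3470)/(7×1.131e-04) = 0.1197 Ω
Section 2: A = π(d/2)² = π(1.1950e-02 m)² = 4.486e-04 m²
R₂ = (2.73×10^-8)(2340)/(4.486e-04) = 0.1424 Ω
R = R₁ + R₂ = 0.2621 Ω
V = IR = 46.9 × 0.2621 = 12.3 V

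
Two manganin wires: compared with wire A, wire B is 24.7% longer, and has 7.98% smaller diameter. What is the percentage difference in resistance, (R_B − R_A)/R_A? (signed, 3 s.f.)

R ∝ L/d², so R_B/R_A = (1 + 24.7/100) × (1 − 7.98/100)⁻²
= 1.247 × 1.181 = 1.473
(R_B − R_A)/R_A = 1.473 − 1 = 47.3%

47.3%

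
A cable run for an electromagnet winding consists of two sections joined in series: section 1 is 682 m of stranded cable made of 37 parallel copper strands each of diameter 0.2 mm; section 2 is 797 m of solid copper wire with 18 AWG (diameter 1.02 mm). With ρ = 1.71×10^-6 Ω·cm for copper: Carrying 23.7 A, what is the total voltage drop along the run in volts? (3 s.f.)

633 V

ρ = 1.71×10^-6 Ω·cm = 1.71×10^-8 Ω·m
Section 1: A_strand = π(1.0000e-04)² = 3.142e-08 m²; R₁ = ρL/(N·A_s) = (1.71×10^-8)(682)/(37×3.142e-08) = 10.03 Ω
Section 2: A = π(1.02/2 mm)² = π(5.1000e-04 m)² = 8.171e-07 m²
R₂ = (1.71×10^-8)(797)/(8.171e-07) = 16.68 Ω
R = R₁ + R₂ = 26.71 Ω
V = IR = 23.7 × 26.71 = 633 V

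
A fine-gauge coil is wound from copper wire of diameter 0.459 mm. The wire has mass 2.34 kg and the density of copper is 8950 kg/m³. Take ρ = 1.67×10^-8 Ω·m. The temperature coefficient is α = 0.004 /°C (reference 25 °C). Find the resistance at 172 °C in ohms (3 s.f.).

A = π(d/2)² = π(2.2950e-04 m)² = 1.6547e-07 m²
L = m/(density·A) = 2.34/(8950×1.6547e-07) = 1580 m
R = ρL/A = (1.67×10^-8)(1580)/(1.6547e-07) = 159.5 Ω
R(172 °C) = 159.5 × (1 + 0.004×147) = 253 Ω

253 Ω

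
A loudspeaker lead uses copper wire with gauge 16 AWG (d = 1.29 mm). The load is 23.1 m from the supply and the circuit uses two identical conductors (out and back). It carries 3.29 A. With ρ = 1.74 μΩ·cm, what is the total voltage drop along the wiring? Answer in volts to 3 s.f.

2.02 V

ρ = 1.74 μΩ·cm = 1.74×10^-8 Ω·m
A = π(1.29/2 mm)² = π(6.4500e-04 m)² = 1.307e-06 m²
Total conductor length (both ways) L = 2 × 23.1 = 46.2 m
R = ρL/A = (1.74×10^-8)(46.2)/(1.307e-06) = 0.6151 Ω
V = IR = 3.29 × 0.6151 = 2.02 V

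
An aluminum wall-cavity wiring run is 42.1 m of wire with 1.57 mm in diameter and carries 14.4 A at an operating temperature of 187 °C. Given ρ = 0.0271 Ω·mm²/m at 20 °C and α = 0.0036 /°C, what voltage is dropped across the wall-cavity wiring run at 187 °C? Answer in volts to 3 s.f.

13.6 V

ρ = 0.0271 Ω·mm²/m = 2.71×10^-8 Ω·m
A = π(d/2)² = π(7.8500e-04 m)² = 1.936e-06 m²
R₍20₎ = ρL/A = (2.71×10^-8)(42.1)/(1.936e-06) = 0.5893 Ω
R₍187₎ = R₍20₎(1 + αΔT) = 0.5893 × (1 + 0.0036×167) = 0.9436 Ω
V = IR = 14.4 × 0.9436 = 13.6 V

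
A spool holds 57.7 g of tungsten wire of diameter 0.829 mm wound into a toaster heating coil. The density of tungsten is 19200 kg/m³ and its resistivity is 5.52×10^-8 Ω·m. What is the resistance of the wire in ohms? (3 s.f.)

0.569 Ω

A = π(d/2)² = π(4.1450e-04 m)² = 5.3976e-07 m²
L = m/(density·A) = 0.0577/(19200×5.3976e-07) = 5.568 m
R = ρL/A = (5.52×10^-8)(5.568)/(5.3976e-07) = 0.569 Ω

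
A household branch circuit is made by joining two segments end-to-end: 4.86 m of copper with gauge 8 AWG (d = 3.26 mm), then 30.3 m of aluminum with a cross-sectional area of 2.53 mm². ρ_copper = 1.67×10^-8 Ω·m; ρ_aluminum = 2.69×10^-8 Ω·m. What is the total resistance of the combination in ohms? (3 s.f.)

Segment 1: A = π(3.26/2 mm)² = π(1.6300e-03 m)² = 8.347e-06 m²
R₁ = ρL/A = (1.67×10^-8)(4.86)/(8.347e-06) = 0.009724 Ω
Segment 2: A = 2.53 mm² = 2.530e-06 m²
R₂ = (2.69×10^-8)(30.3)/(2.530e-06) = 0.3222 Ω
R = R₁ + R₂ = 0.332 Ω

0.332 Ω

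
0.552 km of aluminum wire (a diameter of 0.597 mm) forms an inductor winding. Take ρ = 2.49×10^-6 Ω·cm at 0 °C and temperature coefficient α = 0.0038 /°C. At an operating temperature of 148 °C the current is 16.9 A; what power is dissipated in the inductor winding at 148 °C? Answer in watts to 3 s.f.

ρ = 2.49×10^-6 Ω·cm = 2.49×10^-8 Ω·m
A = π(d/2)² = π(2.9850e-04 m)² = 2.799e-07 m²
R₍0₎ = ρL/A = (2.49×10^-8)(552)/(2.799e-07) = 49.1 Ω
R₍148₎ = R₍0₎(1 + αΔT) = 49.1 × (1 + 0.0038×148) = 76.72 Ω
P = I²R = (16.9)² × 76.72 = 21900 W

21900 W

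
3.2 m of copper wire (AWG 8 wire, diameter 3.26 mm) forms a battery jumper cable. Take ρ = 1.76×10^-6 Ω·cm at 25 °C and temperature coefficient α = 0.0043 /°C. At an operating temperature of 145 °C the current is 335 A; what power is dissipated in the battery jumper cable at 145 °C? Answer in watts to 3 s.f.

1150 W

ρ = 1.76×10^-6 Ω·cm = 1.76×10^-8 Ω·m
A = π(3.26/2 mm)² = π(1.6300e-03 m)² = 8.347e-06 m²
R₍25₎ = ρL/A = (1.76×10^-8)(3.2)/(8.347e-06) = 0.006747 Ω
R₍145₎ = R₍25₎(1 + αΔT) = 0.006747 × (1 + 0.0043×120) = 0.01023 Ω
P = I²R = (335)² × 0.01023 = 1150 W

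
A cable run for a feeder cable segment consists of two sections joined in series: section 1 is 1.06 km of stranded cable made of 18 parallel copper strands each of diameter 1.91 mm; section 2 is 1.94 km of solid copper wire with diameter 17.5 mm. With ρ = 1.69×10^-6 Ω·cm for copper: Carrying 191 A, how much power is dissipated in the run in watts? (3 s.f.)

17600 W

ρ = 1.69×10^-6 Ω·cm = 1.69×10^-8 Ω·m
Section 1: A_strand = π(9.5500e-04)² = 2.865e-06 m²; R₁ = ρL/(N·A_s) = (1.69×10^-8)(1060)/(18×2.865e-06) = 0.3473 Ω
Section 2: A = π(d/2)² = π(8.7500e-03 m)² = 2.405e-04 m²
R₂ = (1.69×10^-8)(1940)/(2.405e-04) = 0.1363 Ω
R = R₁ + R₂ = 0.4837 Ω
P = I²R = (191)² × 0.4837 = 17600 W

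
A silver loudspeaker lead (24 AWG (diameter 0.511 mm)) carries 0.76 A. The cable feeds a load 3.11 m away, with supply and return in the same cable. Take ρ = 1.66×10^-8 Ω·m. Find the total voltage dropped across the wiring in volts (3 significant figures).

A = π(0.511/2 mm)² = π(2.5550e-04 m)² = 2.051e-07 m²
Total conductor length (both ways) L = 2 × 3.11 = 6.22 m
R = ρL/A = (1.66×10^-8)(6.22)/(2.051e-07) = 0.5035 Ω
V = IR = 0.76 × 0.5035 = 0.383 V

0.383 V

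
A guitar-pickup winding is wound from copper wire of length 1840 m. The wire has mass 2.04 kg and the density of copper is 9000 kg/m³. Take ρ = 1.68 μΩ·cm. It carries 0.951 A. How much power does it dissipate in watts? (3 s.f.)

ρ = 1.68 μΩ·cm = 1.68×10^-8 Ω·m
A = m/(density·L) = 2.04/(9000×1840) = 1.2319e-07 m²
R = ρL/A = (1.68×10^-8)(1840)/(1.2319e-07) = 250.9 Ω
P = I²R = (0.951)² × 250.9 = 227 W

227 W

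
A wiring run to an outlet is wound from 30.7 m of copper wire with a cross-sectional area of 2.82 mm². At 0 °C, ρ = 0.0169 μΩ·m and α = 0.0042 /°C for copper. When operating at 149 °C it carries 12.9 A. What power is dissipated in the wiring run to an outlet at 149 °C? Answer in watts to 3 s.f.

ρ = 0.0169 μΩ·m = 1.69×10^-8 Ω·m
A = 2.82 mm² = 2.820e-06 m²
R₍0₎ = ρL/A = (1.69×10^-8)(30.7)/(2.820e-06) = 0.184 Ω
R₍149₎ = R₍0₎(1 + αΔT) = 0.184 × (1 + 0.0042×149) = 0.2991 Ω
P = I²R = (12.9)² × 0.2991 = 49.8 W

49.8 W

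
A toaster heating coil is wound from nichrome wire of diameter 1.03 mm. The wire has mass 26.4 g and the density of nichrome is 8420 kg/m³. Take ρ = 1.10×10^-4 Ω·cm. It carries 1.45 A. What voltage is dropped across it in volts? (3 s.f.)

ρ = 1.10×10^-4 Ω·cm = 1.10×10^-6 Ω·m
A = π(d/2)² = π(5.1500e-04 m)² = 8.3323e-07 m²
L = m/(density·A) = 0.0264/(8420×8.3323e-07) = 3.763 m
R = ρL/A = (1.10×10^-6)(3.763)/(8.3323e-07) = 4.968 Ω
V = IR = 1.45 × 4.968 = 7.20 V

7.20 V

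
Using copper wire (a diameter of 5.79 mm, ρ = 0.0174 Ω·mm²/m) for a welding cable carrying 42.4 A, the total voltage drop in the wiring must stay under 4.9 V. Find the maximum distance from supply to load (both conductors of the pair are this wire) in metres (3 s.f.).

ρ = 0.0174 Ω·mm²/m = 1.74×10^-8 Ω·m
A = π(d/2)² = π(2.8950e-03 m)² = 2.633e-05 m²
L_max = V_max·A/(2·ρI) = (4.9)(2.633e-05)/(2×1.74×10^-8×42.4) = 87.4 m

87.4 m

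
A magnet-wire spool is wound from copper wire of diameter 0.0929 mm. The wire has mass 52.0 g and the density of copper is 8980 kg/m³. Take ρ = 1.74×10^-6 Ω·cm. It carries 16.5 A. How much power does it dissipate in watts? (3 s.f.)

5.97×10^5 W

ρ = 1.74×10^-6 Ω·cm = 1.74×10^-8 Ω·m
A = π(d/2)² = π(4.6450e-05 m)² = 6.7783e-09 m²
L = m/(density·A) = 0.052/(8980×6.7783e-09) = 854.3 m
R = ρL/A = (1.74×10^-8)(854.3)/(6.7783e-09) = 2193 Ω
P = I²R = (16.5)² × 2193 = 5.97×10^5 W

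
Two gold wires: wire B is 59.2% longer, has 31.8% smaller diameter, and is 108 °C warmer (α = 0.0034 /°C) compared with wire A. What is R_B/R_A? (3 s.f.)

4.68

R ∝ ρL/d² with ρ ∝ (1+αΔT), so R_B/R_A = (1 + 59.2/100) × (1 − 31.8/100)⁻² × (1 + 0.0034×108)
= 1.592 × 2.15 × 1.367 = 4.68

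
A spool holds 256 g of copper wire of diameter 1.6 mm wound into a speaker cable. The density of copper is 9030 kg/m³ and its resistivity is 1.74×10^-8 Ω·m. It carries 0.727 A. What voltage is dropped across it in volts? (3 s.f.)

0.0887 V

A = π(d/2)² = π(8.0000e-04 m)² = 2.0106e-06 m²
L = m/(density·A) = 0.256/(9030×2.0106e-06) = 14.1 m
R = ρL/A = (1.74×10^-8)(14.1)/(2.0106e-06) = 0.122 Ω
V = IR = 0.727 × 0.122 = 0.0887 V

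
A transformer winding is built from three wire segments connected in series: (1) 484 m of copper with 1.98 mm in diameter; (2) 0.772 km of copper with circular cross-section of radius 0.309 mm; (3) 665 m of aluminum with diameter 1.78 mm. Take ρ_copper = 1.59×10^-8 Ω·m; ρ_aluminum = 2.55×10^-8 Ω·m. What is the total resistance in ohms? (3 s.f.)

Seg 1: A = π(d/2)² = π(9.9000e-04 m)² = 3.079e-06 m²
R_1 = (1.59×10^-8)(484)/(3.079e-06) = 2.499 Ω
Seg 2: A = πr² = π(3.0900e-04 m)² = 3.000e-07 m²
R_2 = (1.59×10^-8)(772)/(3.000e-07) = 40.92 Ω
Seg 3: A = π(d/2)² = π(8.9000e-04 m)² = 2.488e-06 m²
R_3 = (2.55×10^-8)(665)/(2.488e-06) = 6.814 Ω
R_total = R_1 + R_2 + R_3 = 50.2 Ω

50.2 Ω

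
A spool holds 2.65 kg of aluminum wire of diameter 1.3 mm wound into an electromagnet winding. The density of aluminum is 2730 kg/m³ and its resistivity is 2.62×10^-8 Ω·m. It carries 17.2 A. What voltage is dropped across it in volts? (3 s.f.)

248 V

A = π(d/2)² = π(6.5000e-04 m)² = 1.3273e-06 m²
L = m/(density·A) = 2.65/(2730×1.3273e-06) = 731.3 m
R = ρL/A = (2.62×10^-8)(731.3)/(1.3273e-06) = 14.44 Ω
V = IR = 17.2 × 14.44 = 248 V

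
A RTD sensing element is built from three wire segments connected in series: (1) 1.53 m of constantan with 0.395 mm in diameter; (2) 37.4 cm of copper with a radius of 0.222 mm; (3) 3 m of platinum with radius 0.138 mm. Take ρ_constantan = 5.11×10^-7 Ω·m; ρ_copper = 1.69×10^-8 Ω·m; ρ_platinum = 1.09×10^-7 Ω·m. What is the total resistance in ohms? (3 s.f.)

11.9 Ω

Seg 1: A = π(d/2)² = π(1.9750e-04 m)² = 1.225e-07 m²
R_1 = (5.11×10^-7)(1.53)/(1.225e-07) = 6.38 Ω
Seg 2: A = πr² = π(2.2200e-04 m)² = 1.548e-07 m²
R_2 = (1.69×10^-8)(0.374)/(1.548e-07) = 0.04082 Ω
Seg 3: A = πr² = π(1.3800e-04 m)² = 5.983e-08 m²
R_3 = (1.09×10^-7)(3)/(5.983e-08) = 5.466 Ω
R_total = R_1 + R_2 + R_3 = 11.9 Ω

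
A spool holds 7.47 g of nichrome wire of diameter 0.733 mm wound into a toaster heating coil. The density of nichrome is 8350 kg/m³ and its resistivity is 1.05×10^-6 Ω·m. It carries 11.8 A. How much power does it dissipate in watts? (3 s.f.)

A = π(d/2)² = π(3.6650e-04 m)² = 4.2199e-07 m²
L = m/(density·A) = 0.00747/(8350×4.2199e-07) = 2.12 m
R = ρL/A = (1.05×10^-6)(2.12)/(4.2199e-07) = 5.275 Ω
P = I²R = (11.8)² × 5.275 = 734 W

734 W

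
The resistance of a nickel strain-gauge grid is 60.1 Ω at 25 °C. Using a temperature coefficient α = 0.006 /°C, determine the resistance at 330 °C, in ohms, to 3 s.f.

170 Ω

ΔT = 330 − 25 = 305 °C
R = R₀(1 + αΔT) = 60.1 × (1 + 0.006×305) = 60.1 × 2.83 = 170 Ω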